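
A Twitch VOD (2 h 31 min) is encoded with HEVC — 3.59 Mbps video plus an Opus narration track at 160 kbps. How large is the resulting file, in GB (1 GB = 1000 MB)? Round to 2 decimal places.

2 h 31 min = 151 min = 9060 s
Audio: 160 kbps = 0.160 Mbps.
Total bitrate: 3.59 + 0.160 = 3.750 Mbps.
Stream data: 3.750 Mbps × 9060 s = 33975.0 Mb.
33,975 Mb ÷ 8 = 4,247 MB → 4.247 GB.

4.25 GB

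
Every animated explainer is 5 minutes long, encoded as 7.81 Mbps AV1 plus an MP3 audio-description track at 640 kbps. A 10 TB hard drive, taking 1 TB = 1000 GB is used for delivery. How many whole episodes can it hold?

31558

5 min = 300 s
Audio: 640 kbps = 0.640 Mbps.
Total bitrate: 8.450 Mbps.
Per item: 8.450 Mbps × 300 s = 2,535 Mb = 316.9 MB.
Capacity: 10 TB = 80,000,000 Mb; 31558.19 items → 31558 complete.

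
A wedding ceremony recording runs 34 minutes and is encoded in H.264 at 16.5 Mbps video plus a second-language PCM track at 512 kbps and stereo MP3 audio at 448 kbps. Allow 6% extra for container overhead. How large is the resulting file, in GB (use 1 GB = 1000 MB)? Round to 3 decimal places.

4.719 GB

34 min = 2040 s
Audio total: 512 + 448 = 960 kbps = 0.960 Mbps.
Total bitrate: 16.5 + 0.960 = 17.460 Mbps.
Stream data: 17.460 Mbps × 2040 s = 35618.4 Mb.
With 6% container overhead: ×1.06.
37,756 Mb ÷ 8 = 4,719 MB → 4.719 GB.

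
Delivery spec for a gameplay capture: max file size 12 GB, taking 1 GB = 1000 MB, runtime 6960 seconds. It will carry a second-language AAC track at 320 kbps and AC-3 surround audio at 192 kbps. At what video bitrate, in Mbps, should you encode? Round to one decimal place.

Budget: 12 GB = 96000.0 Mb.
Total bitrate budget: 96000.0 Mb / 6960 s = 13.793 Mbps.
Audio total: 320 + 192 = 512 kbps = 0.512 Mbps.
Video: 13.793 − 0.512 = 13.281 Mbps.

13.3 Mbps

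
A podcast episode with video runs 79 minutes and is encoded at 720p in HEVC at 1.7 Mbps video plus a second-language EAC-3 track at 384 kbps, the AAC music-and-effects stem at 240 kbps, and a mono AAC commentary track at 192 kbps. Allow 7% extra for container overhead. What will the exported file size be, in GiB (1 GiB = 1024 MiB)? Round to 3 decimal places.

1.486 GiB

79 min = 4740 s
Audio total: 384 + 240 + 192 = 816 kbps = 0.816 Mbps.
Total bitrate: 1.7 + 0.816 = 2.516 Mbps.
Stream data: 2.516 Mbps × 4740 s = 11925.8 Mb.
With 7% container overhead: ×1.07.
12,761 Mb = 1,595,081,100 bytes ÷ 1,073,741,824 = 1.486 GiB.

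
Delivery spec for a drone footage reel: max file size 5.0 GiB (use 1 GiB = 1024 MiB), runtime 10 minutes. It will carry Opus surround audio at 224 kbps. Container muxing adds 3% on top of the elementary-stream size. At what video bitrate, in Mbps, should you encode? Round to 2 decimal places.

69.27 Mbps

Budget: 5.0 GiB = 42949.7 Mb.
Stream payload after overhead: 42949.7 / 1.03 = 41698.7 Mb.
10 min = 600 s
Total bitrate budget: 41698.7 Mb / 600 s = 69.498 Mbps.
Audio: 224 kbps = 0.224 Mbps.
Video: 69.498 − 0.224 = 69.274 Mbps.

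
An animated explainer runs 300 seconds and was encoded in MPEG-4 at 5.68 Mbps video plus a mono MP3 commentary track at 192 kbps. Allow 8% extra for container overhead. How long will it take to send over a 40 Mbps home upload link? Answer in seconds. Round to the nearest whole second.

Audio: 192 kbps = 0.192 Mbps.
Total bitrate: 5.872 Mbps.
File: 5.872 Mbps × 300 s = 1761.6 Mb.
With 8% container overhead: ×1.08. → 1902.5 Mb.
At 40 Mbps: 1902.5 / 40 = 47.6 s ≈ 47.6 seconds.

48 seconds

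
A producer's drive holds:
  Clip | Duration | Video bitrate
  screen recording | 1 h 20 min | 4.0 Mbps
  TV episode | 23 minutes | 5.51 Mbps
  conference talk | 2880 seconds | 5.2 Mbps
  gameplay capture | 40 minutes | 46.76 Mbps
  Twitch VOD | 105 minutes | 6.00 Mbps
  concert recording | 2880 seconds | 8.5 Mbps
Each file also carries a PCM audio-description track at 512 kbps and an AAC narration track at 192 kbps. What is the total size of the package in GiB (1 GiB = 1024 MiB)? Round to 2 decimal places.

26.87 GiB

Audio total: 512 + 192 = 704 kbps = 0.704 Mbps.
screen recording: 4.704 Mbps × 4800 s = 22579.2 Mb
TV episode: 6.214 Mbps × 1380 s = 8575.3 Mb
conference talk: 5.904 Mbps × 2880 s = 17003.5 Mb
gameplay capture: 47.464 Mbps × 2400 s = 113913.6 Mb
Twitch VOD: 6.704 Mbps × 6300 s = 42235.2 Mb
concert recording: 9.204 Mbps × 2880 s = 26507.5 Mb
Total: 230814.4 Mb = 28851.8 MB.
= 26.87 GiB.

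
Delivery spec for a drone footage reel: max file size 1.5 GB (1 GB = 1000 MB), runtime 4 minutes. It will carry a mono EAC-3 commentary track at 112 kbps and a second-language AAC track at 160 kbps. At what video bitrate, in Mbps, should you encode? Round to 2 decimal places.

Budget: 1.5 GB = 12000.0 Mb.
4 min = 240 s
Total bitrate budget: 12000.0 Mb / 240 s = 50.000 Mbps.
Audio total: 112 + 160 = 272 kbps = 0.272 Mbps.
Video: 50.000 − 0.272 = 49.728 Mbps.

49.73 Mbps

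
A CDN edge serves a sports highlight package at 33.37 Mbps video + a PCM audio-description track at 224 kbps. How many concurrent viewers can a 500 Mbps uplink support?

14

Audio: 224 kbps = 0.224 Mbps.
Per-viewer media rate: 33.594 Mbps.
500 Mbps = 500.0 Mbps; 500.0 / 33.594 = 14.88 → 14 viewers.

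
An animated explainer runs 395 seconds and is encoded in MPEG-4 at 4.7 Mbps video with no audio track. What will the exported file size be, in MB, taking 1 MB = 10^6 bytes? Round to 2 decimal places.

232.06 MB

Total bitrate: 4.7 Mbps.
Stream data: 4.700 Mbps × 395 s = 1856.5 Mb.
1,856 Mb ÷ 8 = 232.1 MB → 232.1 MB.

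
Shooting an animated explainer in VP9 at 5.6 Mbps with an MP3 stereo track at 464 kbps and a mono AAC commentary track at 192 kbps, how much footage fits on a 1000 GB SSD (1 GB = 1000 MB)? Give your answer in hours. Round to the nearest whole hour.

355 hours

Audio total: 464 + 192 = 656 kbps = 0.656 Mbps.
Total bitrate: 5.6 + 0.656 = 6.256 Mbps.
Capacity: 1000 GB = 8,000,000 Mb.
Recording time: 8,000,000 / 6.256 = 1,278,772 s ≈ 355 hours.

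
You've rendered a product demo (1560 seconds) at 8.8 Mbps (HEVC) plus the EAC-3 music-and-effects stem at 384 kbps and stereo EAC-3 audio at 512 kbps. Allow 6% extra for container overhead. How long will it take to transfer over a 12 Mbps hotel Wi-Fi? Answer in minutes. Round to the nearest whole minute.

22 minutes

Audio total: 384 + 512 = 896 kbps = 0.896 Mbps.
Total bitrate: 9.696 Mbps.
File: 9.696 Mbps × 1560 s = 15125.8 Mb.
With 6% container overhead: ×1.06. → 16033.3 Mb.
At 12 Mbps: 16033.3 / 12 = 1336.1 s ≈ 22.3 minutes.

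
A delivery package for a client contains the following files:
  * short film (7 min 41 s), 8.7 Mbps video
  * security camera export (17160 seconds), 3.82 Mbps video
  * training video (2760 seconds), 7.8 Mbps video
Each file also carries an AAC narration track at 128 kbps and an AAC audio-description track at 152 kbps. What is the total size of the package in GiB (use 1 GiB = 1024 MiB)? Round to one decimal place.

11.3 GiB

Audio total: 128 + 152 = 280 kbps = 0.280 Mbps.
short film: 8.980 Mbps × 461 s = 4139.8 Mb
security camera export: 4.100 Mbps × 17160 s = 70356.0 Mb
training video: 8.080 Mbps × 2760 s = 22300.8 Mb
Total: 96796.6 Mb = 12099.6 MB.
= 11.27 GiB.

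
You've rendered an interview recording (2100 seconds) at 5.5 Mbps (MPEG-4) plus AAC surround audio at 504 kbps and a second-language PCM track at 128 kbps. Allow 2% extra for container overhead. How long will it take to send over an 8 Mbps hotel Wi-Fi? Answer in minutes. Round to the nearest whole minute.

27 minutes

Audio total: 504 + 128 = 632 kbps = 0.632 Mbps.
Total bitrate: 6.132 Mbps.
File: 6.132 Mbps × 2100 s = 12877.2 Mb.
With 2% container overhead: ×1.02. → 13134.7 Mb.
At 8 Mbps: 13134.7 / 8 = 1641.8 s ≈ 27.4 minutes.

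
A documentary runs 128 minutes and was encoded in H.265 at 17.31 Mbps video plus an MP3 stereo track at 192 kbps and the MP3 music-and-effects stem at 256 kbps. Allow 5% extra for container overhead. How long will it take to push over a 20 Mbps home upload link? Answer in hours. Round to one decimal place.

2.0 hours

128 min = 7680 s
Audio total: 192 + 256 = 448 kbps = 0.448 Mbps.
Total bitrate: 17.758 Mbps.
File: 17.758 Mbps × 7680 s = 136381.4 Mb.
With 5% container overhead: ×1.05. → 143200.5 Mb.
At 20 Mbps: 143200.5 / 20 = 7160.0 s ≈ 1.99 hours.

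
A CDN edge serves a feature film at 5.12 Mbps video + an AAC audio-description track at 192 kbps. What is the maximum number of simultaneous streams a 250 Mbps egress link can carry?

47

Audio: 192 kbps = 0.192 Mbps.
Per-viewer media rate: 5.312 Mbps.
250 Mbps = 250.0 Mbps; 250.0 / 5.312 = 47.06 → 47 viewers.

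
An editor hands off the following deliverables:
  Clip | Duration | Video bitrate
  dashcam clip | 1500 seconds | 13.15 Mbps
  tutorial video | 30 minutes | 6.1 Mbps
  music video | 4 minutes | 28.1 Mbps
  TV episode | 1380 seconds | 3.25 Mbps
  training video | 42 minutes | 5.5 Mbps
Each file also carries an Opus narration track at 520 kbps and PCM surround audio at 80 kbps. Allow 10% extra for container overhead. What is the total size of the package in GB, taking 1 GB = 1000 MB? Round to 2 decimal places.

8.29 GB

Audio total: 520 + 80 = 600 kbps = 0.600 Mbps.
dashcam clip: 13.750 Mbps × 1500 s × 1.10 = 22687.5 Mb
tutorial video: 6.700 Mbps × 1800 s × 1.10 = 13266.0 Mb
music video: 28.700 Mbps × 240 s × 1.10 = 7576.8 Mb
TV episode: 3.850 Mbps × 1380 s × 1.10 = 5844.3 Mb
training video: 6.100 Mbps × 2520 s × 1.10 = 16909.2 Mb
Total: 66283.8 Mb = 8285.5 MB.
= 8.285 GB.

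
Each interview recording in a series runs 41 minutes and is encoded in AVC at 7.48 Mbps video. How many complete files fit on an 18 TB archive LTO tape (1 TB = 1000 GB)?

41 min = 2460 s
Per item: 7.480 Mbps × 2460 s = 18,401 Mb = 2,300 MB.
Capacity: 18 TB = 144,000,000 Mb; 7825.75 items → 7825 complete.

7825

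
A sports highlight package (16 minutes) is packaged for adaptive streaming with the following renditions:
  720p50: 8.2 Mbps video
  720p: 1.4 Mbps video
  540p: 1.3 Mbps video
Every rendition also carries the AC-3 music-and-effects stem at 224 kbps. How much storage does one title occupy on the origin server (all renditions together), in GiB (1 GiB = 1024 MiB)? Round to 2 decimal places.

1.29 GiB

16 min = 960 s
Audio: 224 kbps = 0.224 Mbps.
Sum of rendition bitrates: (8.2+0.224) + (1.4+0.224) + (1.3+0.224) = 11.572 Mbps.
× 960 s = 11,109 Mb = 1,389 MB = 1.293 GiB.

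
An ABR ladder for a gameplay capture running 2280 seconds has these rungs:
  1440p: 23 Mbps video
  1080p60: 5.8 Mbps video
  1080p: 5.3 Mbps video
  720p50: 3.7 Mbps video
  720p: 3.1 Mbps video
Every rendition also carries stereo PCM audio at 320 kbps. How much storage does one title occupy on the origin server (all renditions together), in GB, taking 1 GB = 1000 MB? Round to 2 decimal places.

12.11 GB

Audio: 320 kbps = 0.320 Mbps.
Sum of rendition bitrates: (23+0.320) + (5.8+0.320) + (5.3+0.320) + (3.7+0.320) + (3.1+0.320) = 42.500 Mbps.
× 2280 s = 96,900 Mb = 12,112 MB = 12.11 GB.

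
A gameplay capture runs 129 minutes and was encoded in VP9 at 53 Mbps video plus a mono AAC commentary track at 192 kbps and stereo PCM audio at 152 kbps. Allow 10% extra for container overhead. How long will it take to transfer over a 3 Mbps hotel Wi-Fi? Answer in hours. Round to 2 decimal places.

129 min = 7740 s
Audio total: 192 + 152 = 344 kbps = 0.344 Mbps.
Total bitrate: 53.344 Mbps.
File: 53.344 Mbps × 7740 s = 412882.6 Mb.
With 10% container overhead: ×1.10. → 454170.8 Mb.
At 3 Mbps: 454170.8 / 3 = 151390.3 s ≈ 42.1 hours.

42.05 hours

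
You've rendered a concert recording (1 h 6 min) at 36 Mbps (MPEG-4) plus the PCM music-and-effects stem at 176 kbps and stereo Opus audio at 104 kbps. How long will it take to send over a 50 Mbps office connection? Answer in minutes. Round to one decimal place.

47.9 minutes

1 h 6 min = 66 min = 3960 s
Audio total: 176 + 104 = 280 kbps = 0.280 Mbps.
Total bitrate: 36.280 Mbps.
File: 36.280 Mbps × 3960 s = 143668.8 Mb.
At 50 Mbps: 143668.8 / 50 = 2873.4 s ≈ 47.9 minutes.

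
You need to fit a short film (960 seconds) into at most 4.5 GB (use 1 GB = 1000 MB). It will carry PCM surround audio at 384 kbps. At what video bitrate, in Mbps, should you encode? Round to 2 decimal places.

Budget: 4.5 GB = 36000.0 Mb.
Total bitrate budget: 36000.0 Mb / 960 s = 37.500 Mbps.
Audio: 384 kbps = 0.384 Mbps.
Video: 37.500 − 0.384 = 37.116 Mbps.

37.12 Mbps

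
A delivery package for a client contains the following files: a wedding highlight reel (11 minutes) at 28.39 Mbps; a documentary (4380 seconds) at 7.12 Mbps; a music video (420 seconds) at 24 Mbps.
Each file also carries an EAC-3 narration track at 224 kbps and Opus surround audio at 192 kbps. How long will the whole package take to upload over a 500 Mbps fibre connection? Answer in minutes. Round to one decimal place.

2.1 minutes

Audio total: 224 + 192 = 416 kbps = 0.416 Mbps.
wedding highlight reel: 28.806 Mbps × 660 s = 19012.0 Mb
documentary: 7.536 Mbps × 4380 s = 33007.7 Mb
music video: 24.416 Mbps × 420 s = 10254.7 Mb
Total: 62274.4 Mb = 7784.3 MB.
At 500 Mbps: 62274.4 / 500 = 125 s ≈ 2.08 minutes.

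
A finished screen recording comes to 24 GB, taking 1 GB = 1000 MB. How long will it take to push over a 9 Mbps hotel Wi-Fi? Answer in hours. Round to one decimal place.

File: 24 GB = 192000.0 Mb.
At 9 Mbps: 192000.0 / 9 = 21333.3 s ≈ 5.93 hours.

5.9 hours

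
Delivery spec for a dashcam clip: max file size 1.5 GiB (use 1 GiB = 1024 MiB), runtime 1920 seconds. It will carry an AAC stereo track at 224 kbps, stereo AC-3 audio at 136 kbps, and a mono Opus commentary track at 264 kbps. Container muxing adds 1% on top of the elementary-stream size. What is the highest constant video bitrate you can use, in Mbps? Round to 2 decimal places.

6.02 Mbps

Budget: 1.5 GiB = 12884.9 Mb.
Stream payload after overhead: 12884.9 / 1.01 = 12757.3 Mb.
Total bitrate budget: 12757.3 Mb / 1920 s = 6.644 Mbps.
Audio total: 224 + 136 + 264 = 624 kbps = 0.624 Mbps.
Video: 6.644 − 0.624 = 6.020 Mbps.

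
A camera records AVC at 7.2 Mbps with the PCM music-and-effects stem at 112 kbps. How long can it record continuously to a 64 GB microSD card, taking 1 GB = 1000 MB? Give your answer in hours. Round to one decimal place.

Audio: 112 kbps = 0.112 Mbps.
Total bitrate: 7.2 + 0.112 = 7.312 Mbps.
Capacity: 64 GB = 512,000 Mb.
Recording time: 512,000 / 7.312 = 70,022 s ≈ 19.5 hours.

19.5 hours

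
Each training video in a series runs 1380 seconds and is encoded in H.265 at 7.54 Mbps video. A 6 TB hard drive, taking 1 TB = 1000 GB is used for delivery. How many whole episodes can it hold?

Per item: 7.540 Mbps × 1380 s = 10,405 Mb = 1,301 MB.
Capacity: 6 TB = 48,000,000 Mb; 4613.08 items → 4613 complete.

4613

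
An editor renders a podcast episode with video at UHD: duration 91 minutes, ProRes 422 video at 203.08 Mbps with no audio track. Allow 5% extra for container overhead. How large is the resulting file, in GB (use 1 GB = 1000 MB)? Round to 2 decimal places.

145.53 GB

91 min = 5460 s
Total bitrate: 203.08 Mbps.
Stream data: 203.080 Mbps × 5460 s = 1108816.8 Mb.
With 5% container overhead: ×1.05.
1,164,258 Mb ÷ 8 = 145,532 MB → 145.5 GB.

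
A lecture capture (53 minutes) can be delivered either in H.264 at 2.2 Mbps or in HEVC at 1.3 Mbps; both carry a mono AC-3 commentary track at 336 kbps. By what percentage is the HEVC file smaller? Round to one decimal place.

53 min = 3180 s
Audio: 336 kbps = 0.336 Mbps.
H.264: 2.536 Mbps × 3180 s = 8064.5 Mb = 1.008 GB.
HEVC: 1.636 Mbps × 3180 s = 5202.5 Mb = 0.650 GB.
Reduction: (1 − 0.650/1.008) × 100 = 35.49%.

35.5%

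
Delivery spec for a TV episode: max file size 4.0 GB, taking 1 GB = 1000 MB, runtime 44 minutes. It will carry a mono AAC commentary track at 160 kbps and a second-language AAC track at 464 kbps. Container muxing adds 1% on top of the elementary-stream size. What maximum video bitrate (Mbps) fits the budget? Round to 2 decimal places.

Budget: 4.0 GB = 32000.0 Mb.
Stream payload after overhead: 32000.0 / 1.01 = 31683.2 Mb.
44 min = 2640 s
Total bitrate budget: 31683.2 Mb / 2640 s = 12.001 Mbps.
Audio total: 160 + 464 = 624 kbps = 0.624 Mbps.
Video: 12.001 − 0.624 = 11.377 Mbps.

11.38 Mbps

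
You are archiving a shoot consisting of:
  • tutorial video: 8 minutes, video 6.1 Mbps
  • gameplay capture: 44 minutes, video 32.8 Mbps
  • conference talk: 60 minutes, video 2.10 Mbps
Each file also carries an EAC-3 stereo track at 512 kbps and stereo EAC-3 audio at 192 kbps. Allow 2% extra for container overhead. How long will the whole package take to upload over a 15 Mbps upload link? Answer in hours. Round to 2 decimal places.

1.92 hours

Audio total: 512 + 192 = 704 kbps = 0.704 Mbps.
tutorial video: 6.804 Mbps × 480 s × 1.02 = 3331.2 Mb
gameplay capture: 33.504 Mbps × 2640 s × 1.02 = 90219.6 Mb
conference talk: 2.804 Mbps × 3600 s × 1.02 = 10296.3 Mb
Total: 103847.1 Mb = 12980.9 MB.
At 15 Mbps: 103847.1 / 15 = 6923 s ≈ 1.92 hours.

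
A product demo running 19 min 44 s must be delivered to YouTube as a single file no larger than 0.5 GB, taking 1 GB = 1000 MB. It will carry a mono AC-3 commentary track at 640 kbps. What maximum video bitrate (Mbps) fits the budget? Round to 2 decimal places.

2.74 Mbps

Budget: 0.5 GB = 4000.0 Mb.
19 min 44 s = 1184 s
Total bitrate budget: 4000.0 Mb / 1184 s = 3.378 Mbps.
Audio: 640 kbps = 0.640 Mbps.
Video: 3.378 − 0.640 = 2.738 Mbps.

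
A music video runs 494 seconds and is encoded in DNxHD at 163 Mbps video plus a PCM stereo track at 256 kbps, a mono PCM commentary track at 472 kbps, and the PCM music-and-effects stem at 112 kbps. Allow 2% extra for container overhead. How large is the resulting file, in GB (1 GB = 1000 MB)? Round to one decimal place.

10.3 GB

Audio total: 256 + 472 + 112 = 840 kbps = 0.840 Mbps.
Total bitrate: 163 + 0.840 = 163.840 Mbps.
Stream data: 163.840 Mbps × 494 s = 80937.0 Mb.
With 2% container overhead: ×1.02.
82,556 Mb ÷ 8 = 10,319 MB → 10.32 GB.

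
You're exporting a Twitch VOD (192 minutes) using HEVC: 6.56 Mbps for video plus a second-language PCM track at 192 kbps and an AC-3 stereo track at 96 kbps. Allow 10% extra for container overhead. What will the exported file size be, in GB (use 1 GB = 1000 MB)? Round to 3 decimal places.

192 min = 11520 s
Audio total: 192 + 96 = 288 kbps = 0.288 Mbps.
Total bitrate: 6.56 + 0.288 = 6.848 Mbps.
Stream data: 6.848 Mbps × 11520 s = 78889.0 Mb.
With 10% container overhead: ×1.10.
86,778 Mb ÷ 8 = 10,847 MB → 10.85 GB.

10.847 GB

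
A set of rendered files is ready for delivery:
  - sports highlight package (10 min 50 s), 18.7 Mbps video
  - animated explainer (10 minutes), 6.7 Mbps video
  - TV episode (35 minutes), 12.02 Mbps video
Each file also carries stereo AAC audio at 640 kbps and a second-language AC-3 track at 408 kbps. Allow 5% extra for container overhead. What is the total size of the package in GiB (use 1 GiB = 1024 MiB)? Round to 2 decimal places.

5.49 GiB

Audio total: 640 + 408 = 1048 kbps = 1.048 Mbps.
sports highlight package: 19.748 Mbps × 650 s × 1.05 = 13478.0 Mb
animated explainer: 7.748 Mbps × 600 s × 1.05 = 4881.2 Mb
TV episode: 13.068 Mbps × 2100 s × 1.05 = 28814.9 Mb
Total: 47174.2 Mb = 5896.8 MB.
= 5.492 GiB.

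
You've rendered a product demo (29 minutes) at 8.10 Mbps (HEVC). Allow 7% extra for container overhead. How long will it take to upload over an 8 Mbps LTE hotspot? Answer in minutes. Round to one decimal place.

29 min = 1740 s
File: 8.100 Mbps × 1740 s = 14094.0 Mb.
With 7% container overhead: ×1.07. → 15080.6 Mb.
At 8 Mbps: 15080.6 / 8 = 1885.1 s ≈ 31.4 minutes.

31.4 minutes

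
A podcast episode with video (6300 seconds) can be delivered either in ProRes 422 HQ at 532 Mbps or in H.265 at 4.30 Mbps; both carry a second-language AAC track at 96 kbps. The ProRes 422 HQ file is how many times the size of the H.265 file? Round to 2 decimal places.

121.04

Audio: 96 kbps = 0.096 Mbps.
ProRes 422 HQ: 532.096 Mbps × 6300 s = 3352204.8 Mb = 390.248 GiB.
H.265: 4.396 Mbps × 6300 s = 27694.8 Mb = 3.224 GiB.
Ratio: 390.248 / 3.224 = 121.041.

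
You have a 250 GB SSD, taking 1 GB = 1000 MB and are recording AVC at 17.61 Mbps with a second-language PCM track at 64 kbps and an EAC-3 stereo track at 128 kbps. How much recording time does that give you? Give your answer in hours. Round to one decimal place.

31.2 hours

Audio total: 64 + 128 = 192 kbps = 0.192 Mbps.
Total bitrate: 17.61 + 0.192 = 17.802 Mbps.
Capacity: 250 GB = 2,000,000 Mb.
Recording time: 2,000,000 / 17.802 = 112,347 s ≈ 31.2 hours.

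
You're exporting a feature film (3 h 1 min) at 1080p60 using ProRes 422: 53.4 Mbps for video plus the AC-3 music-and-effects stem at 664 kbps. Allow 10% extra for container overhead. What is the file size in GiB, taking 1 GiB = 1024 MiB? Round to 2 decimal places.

3 h 1 min = 181 min = 10860 s
Audio: 664 kbps = 0.664 Mbps.
Total bitrate: 53.4 + 0.664 = 54.064 Mbps.
Stream data: 54.064 Mbps × 10860 s = 587135.0 Mb.
With 10% container overhead: ×1.10.
645,849 Mb = 80,731,068,000 bytes ÷ 1,073,741,824 = 75.19 GiB.

75.19 GiB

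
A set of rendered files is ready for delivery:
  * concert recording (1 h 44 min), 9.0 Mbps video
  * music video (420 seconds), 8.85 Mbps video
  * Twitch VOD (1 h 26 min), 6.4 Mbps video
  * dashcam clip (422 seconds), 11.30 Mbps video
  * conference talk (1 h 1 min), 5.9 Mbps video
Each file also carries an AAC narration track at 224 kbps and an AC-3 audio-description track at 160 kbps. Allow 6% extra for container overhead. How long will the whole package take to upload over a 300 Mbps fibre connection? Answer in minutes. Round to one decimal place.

Audio total: 224 + 160 = 384 kbps = 0.384 Mbps.
concert recording: 9.384 Mbps × 6240 s × 1.06 = 62069.5 Mb
music video: 9.234 Mbps × 420 s × 1.06 = 4111.0 Mb
Twitch VOD: 6.784 Mbps × 5160 s × 1.06 = 37105.8 Mb
dashcam clip: 11.684 Mbps × 422 s × 1.06 = 5226.5 Mb
conference talk: 6.284 Mbps × 3660 s × 1.06 = 24379.4 Mb
Total: 132892.2 Mb = 16611.5 MB.
At 300 Mbps: 132892.2 / 300 = 443 s ≈ 7.38 minutes.

7.4 minutes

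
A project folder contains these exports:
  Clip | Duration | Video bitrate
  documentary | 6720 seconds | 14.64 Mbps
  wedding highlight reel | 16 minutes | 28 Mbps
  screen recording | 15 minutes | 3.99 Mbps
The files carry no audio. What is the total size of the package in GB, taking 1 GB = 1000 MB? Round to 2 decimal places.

documentary: 14.640 Mbps × 6720 s = 98380.8 Mb
wedding highlight reel: 28.000 Mbps × 960 s = 26880.0 Mb
screen recording: 3.990 Mbps × 900 s = 3591.0 Mb
Total: 128851.8 Mb = 16106.5 MB.
= 16.11 GB.

16.11 GB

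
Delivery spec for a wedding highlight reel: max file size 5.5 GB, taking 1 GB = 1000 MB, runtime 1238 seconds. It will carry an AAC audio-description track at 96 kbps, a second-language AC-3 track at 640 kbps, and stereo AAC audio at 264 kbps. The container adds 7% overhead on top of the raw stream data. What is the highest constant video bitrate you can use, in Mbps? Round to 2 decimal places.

Budget: 5.5 GB = 44000.0 Mb.
Stream payload after overhead: 44000.0 / 1.07 = 41121.5 Mb.
Total bitrate budget: 41121.5 Mb / 1238 s = 33.216 Mbps.
Audio total: 96 + 640 + 264 = 1000 kbps = 1.000 Mbps.
Video: 33.216 − 1.000 = 32.216 Mbps.

32.22 Mbps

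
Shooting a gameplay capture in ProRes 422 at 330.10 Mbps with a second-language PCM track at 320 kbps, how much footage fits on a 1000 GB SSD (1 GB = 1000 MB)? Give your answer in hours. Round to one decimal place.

Audio: 320 kbps = 0.320 Mbps.
Total bitrate: 330.10 + 0.320 = 330.420 Mbps.
Capacity: 1000 GB = 8,000,000 Mb.
Recording time: 8,000,000 / 330.420 = 24,212 s ≈ 6.73 hours.

6.7 hours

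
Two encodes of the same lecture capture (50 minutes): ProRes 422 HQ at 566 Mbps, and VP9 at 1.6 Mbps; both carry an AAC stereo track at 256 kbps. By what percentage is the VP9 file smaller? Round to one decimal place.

50 min = 3000 s
Audio: 256 kbps = 0.256 Mbps.
ProRes 422 HQ: 566.256 Mbps × 3000 s = 1698768.0 Mb = 197.763 GiB.
VP9: 1.856 Mbps × 3000 s = 5568.0 Mb = 0.648 GiB.
Reduction: (1 − 0.648/197.763) × 100 = 99.67%.

99.7%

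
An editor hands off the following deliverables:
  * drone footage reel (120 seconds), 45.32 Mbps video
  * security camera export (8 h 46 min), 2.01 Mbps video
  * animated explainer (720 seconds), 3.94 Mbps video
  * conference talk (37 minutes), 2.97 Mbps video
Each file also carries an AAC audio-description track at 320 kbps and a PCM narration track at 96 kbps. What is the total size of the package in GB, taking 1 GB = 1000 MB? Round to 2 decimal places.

Audio total: 320 + 96 = 416 kbps = 0.416 Mbps.
drone footage reel: 45.736 Mbps × 120 s = 5488.3 Mb
security camera export: 2.426 Mbps × 31560 s = 76564.6 Mb
animated explainer: 4.356 Mbps × 720 s = 3136.3 Mb
conference talk: 3.386 Mbps × 2220 s = 7516.9 Mb
Total: 92706.1 Mb = 11588.3 MB.
= 11.59 GB.

11.59 GB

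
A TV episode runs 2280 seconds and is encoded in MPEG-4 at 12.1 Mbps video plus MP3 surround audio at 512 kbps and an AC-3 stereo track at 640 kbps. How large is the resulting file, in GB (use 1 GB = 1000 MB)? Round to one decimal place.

Audio total: 512 + 640 = 1152 kbps = 1.152 Mbps.
Total bitrate: 12.1 + 1.152 = 13.252 Mbps.
Stream data: 13.252 Mbps × 2280 s = 30214.6 Mb.
30,215 Mb ÷ 8 = 3,777 MB → 3.777 GB.

3.8 GB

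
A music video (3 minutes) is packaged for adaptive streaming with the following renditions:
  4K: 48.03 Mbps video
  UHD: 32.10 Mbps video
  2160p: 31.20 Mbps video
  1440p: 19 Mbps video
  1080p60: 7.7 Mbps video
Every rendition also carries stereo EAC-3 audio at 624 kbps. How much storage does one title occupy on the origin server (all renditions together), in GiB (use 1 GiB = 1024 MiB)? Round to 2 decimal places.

2.96 GiB

3 min = 180 s
Audio: 624 kbps = 0.624 Mbps.
Sum of rendition bitrates: (48.03+0.624) + (32.10+0.624) + (31.20+0.624) + (19+0.624) + (7.7+0.624) = 141.150 Mbps.
× 180 s = 25,407 Mb = 3,176 MB = 2.958 GiB.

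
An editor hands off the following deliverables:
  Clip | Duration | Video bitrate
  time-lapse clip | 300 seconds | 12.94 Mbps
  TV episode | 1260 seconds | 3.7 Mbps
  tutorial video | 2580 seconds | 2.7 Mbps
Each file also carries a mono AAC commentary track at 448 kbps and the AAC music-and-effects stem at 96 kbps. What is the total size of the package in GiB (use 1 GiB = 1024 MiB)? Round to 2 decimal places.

2.07 GiB

Audio total: 448 + 96 = 544 kbps = 0.544 Mbps.
time-lapse clip: 13.484 Mbps × 300 s = 4045.2 Mb
TV episode: 4.244 Mbps × 1260 s = 5347.4 Mb
tutorial video: 3.244 Mbps × 2580 s = 8369.5 Mb
Total: 17762.2 Mb = 2220.3 MB.
= 2.068 GiB.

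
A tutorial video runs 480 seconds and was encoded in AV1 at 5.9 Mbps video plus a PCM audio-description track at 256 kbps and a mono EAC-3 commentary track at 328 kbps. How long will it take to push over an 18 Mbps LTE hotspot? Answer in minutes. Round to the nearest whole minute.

Audio total: 256 + 328 = 584 kbps = 0.584 Mbps.
Total bitrate: 6.484 Mbps.
File: 6.484 Mbps × 480 s = 3112.3 Mb.
At 18 Mbps: 3112.3 / 18 = 172.9 s ≈ 2.88 minutes.

3 minutes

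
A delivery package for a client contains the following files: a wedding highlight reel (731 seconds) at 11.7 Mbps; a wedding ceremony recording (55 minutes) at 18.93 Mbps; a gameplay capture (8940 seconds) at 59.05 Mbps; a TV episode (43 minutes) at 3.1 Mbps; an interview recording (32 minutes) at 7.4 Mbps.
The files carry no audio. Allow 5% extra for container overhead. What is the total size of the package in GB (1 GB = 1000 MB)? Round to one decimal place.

81.5 GB

wedding highlight reel: 11.700 Mbps × 731 s × 1.05 = 8980.3 Mb
wedding ceremony recording: 18.930 Mbps × 3300 s × 1.05 = 65592.4 Mb
gameplay capture: 59.050 Mbps × 8940 s × 1.05 = 554302.3 Mb
TV episode: 3.100 Mbps × 2580 s × 1.05 = 8397.9 Mb
interview recording: 7.400 Mbps × 1920 s × 1.05 = 14918.4 Mb
Total: 652191.4 Mb = 81523.9 MB.
= 81.52 GB.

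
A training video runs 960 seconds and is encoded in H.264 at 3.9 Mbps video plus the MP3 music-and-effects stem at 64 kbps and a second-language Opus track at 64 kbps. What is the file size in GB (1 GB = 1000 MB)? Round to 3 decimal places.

Audio total: 64 + 64 = 128 kbps = 0.128 Mbps.
Total bitrate: 3.9 + 0.128 = 4.028 Mbps.
Stream data: 4.028 Mbps × 960 s = 3866.9 Mb.
3,867 Mb ÷ 8 = 483.4 MB → 0.4834 GB.

0.483 GB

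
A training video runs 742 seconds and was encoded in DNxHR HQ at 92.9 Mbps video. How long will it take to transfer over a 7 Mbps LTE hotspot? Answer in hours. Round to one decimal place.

2.7 hours

File: 92.900 Mbps × 742 s = 68931.8 Mb.
At 7 Mbps: 68931.8 / 7 = 9847.4 s ≈ 2.74 hours.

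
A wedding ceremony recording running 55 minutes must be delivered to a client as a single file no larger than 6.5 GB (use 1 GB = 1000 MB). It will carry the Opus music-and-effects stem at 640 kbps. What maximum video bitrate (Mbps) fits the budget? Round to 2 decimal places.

15.12 Mbps

Budget: 6.5 GB = 52000.0 Mb.
55 min = 3300 s
Total bitrate budget: 52000.0 Mb / 3300 s = 15.758 Mbps.
Audio: 640 kbps = 0.640 Mbps.
Video: 15.758 − 0.640 = 15.118 Mbps.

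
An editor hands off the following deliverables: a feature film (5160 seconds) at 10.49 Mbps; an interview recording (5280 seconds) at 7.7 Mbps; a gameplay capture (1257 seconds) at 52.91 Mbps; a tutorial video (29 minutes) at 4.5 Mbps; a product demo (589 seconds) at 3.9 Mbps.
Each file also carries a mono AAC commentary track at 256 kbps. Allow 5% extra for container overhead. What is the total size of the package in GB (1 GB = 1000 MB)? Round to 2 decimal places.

Audio: 256 kbps = 0.256 Mbps.
feature film: 10.746 Mbps × 5160 s × 1.05 = 58221.8 Mb
interview recording: 7.956 Mbps × 5280 s × 1.05 = 44108.1 Mb
gameplay capture: 53.166 Mbps × 1257 s × 1.05 = 70171.1 Mb
tutorial video: 4.756 Mbps × 1740 s × 1.05 = 8689.2 Mb
product demo: 4.156 Mbps × 589 s × 1.05 = 2570.3 Mb
Total: 183760.5 Mb = 22970.1 MB.
= 22.97 GB.

22.97 GB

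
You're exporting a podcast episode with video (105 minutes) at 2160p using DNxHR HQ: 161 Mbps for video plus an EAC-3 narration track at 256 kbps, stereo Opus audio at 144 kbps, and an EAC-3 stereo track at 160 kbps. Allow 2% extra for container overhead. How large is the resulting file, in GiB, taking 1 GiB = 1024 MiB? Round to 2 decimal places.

105 min = 6300 s
Audio total: 256 + 144 + 160 = 560 kbps = 0.560 Mbps.
Total bitrate: 161 + 0.560 = 161.560 Mbps.
Stream data: 161.560 Mbps × 6300 s = 1017828.0 Mb.
With 2% container overhead: ×1.02.
1,038,185 Mb = 129,773,070,000 bytes ÷ 1,073,741,824 = 120.9 GiB.

120.86 GiB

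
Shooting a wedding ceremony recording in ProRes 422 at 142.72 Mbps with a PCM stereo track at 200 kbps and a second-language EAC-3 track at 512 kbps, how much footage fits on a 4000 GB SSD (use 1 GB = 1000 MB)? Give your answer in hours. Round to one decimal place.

Audio total: 200 + 512 = 712 kbps = 0.712 Mbps.
Total bitrate: 142.72 + 0.712 = 143.432 Mbps.
Capacity: 4000 GB = 32,000,000 Mb.
Recording time: 32,000,000 / 143.432 = 223,102 s ≈ 62.0 hours.

62.0 hours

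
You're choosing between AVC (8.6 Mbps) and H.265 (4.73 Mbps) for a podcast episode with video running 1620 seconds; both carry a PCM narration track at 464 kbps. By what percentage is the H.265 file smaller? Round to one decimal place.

Audio: 464 kbps = 0.464 Mbps.
AVC: 9.064 Mbps × 1620 s = 14683.7 Mb = 1.835 GB.
H.265: 5.194 Mbps × 1620 s = 8414.3 Mb = 1.052 GB.
Reduction: (1 − 1.052/1.835) × 100 = 42.70%.

42.7%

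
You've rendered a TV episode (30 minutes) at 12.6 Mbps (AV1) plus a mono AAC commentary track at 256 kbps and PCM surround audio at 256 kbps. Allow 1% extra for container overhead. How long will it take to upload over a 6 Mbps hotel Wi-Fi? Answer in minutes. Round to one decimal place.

30 min = 1800 s
Audio total: 256 + 256 = 512 kbps = 0.512 Mbps.
Total bitrate: 13.112 Mbps.
File: 13.112 Mbps × 1800 s = 23601.6 Mb.
With 1% container overhead: ×1.01. → 23837.6 Mb.
At 6 Mbps: 23837.6 / 6 = 3972.9 s ≈ 66.2 minutes.

66.2 minutes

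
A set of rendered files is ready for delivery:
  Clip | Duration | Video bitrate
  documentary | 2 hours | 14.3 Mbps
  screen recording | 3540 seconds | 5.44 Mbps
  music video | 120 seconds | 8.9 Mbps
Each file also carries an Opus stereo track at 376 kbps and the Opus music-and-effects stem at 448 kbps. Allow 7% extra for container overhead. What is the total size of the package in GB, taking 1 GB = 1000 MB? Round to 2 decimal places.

Audio total: 376 + 448 = 824 kbps = 0.824 Mbps.
documentary: 15.124 Mbps × 7200 s × 1.07 = 116515.3 Mb
screen recording: 6.264 Mbps × 3540 s × 1.07 = 23726.8 Mb
music video: 9.724 Mbps × 120 s × 1.07 = 1248.6 Mb
Total: 141490.6 Mb = 17686.3 MB.
= 17.69 GB.

17.69 GB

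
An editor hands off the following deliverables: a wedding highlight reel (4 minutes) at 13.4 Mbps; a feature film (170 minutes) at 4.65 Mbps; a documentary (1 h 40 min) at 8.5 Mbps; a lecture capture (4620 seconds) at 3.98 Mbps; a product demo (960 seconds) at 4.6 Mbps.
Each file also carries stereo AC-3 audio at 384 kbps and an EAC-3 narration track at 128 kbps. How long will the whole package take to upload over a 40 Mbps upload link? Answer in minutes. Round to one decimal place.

56.6 minutes

Audio total: 384 + 128 = 512 kbps = 0.512 Mbps.
wedding highlight reel: 13.912 Mbps × 240 s = 3338.9 Mb
feature film: 5.162 Mbps × 10200 s = 52652.4 Mb
documentary: 9.012 Mbps × 6000 s = 54072.0 Mb
lecture capture: 4.492 Mbps × 4620 s = 20753.0 Mb
product demo: 5.112 Mbps × 960 s = 4907.5 Mb
Total: 135723.8 Mb = 16965.5 MB.
At 40 Mbps: 135723.8 / 40 = 3393 s ≈ 56.6 minutes.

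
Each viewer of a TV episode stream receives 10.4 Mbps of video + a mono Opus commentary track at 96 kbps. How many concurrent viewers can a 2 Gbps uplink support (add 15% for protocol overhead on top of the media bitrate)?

Audio: 96 kbps = 0.096 Mbps.
Per-viewer media rate: 10.496 Mbps.
On the wire with 15% overhead: 12.070 Mbps.
2 Gbps = 2,000 Mbps; 2,000 / 12.070 = 165.69 → 165 viewers.

165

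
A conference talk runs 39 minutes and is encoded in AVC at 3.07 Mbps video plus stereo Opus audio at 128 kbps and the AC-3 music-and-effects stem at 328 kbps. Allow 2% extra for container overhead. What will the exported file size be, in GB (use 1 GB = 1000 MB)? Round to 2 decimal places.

39 min = 2340 s
Audio total: 128 + 328 = 456 kbps = 0.456 Mbps.
Total bitrate: 3.07 + 0.456 = 3.526 Mbps.
Stream data: 3.526 Mbps × 2340 s = 8250.8 Mb.
With 2% container overhead: ×1.02.
8,416 Mb ÷ 8 = 1,052 MB → 1.052 GB.

1.05 GB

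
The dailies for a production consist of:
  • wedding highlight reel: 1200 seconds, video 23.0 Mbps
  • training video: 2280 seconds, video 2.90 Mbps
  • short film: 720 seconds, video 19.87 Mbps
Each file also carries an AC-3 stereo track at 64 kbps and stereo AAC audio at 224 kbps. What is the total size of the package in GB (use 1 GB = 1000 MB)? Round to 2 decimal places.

Audio total: 64 + 224 = 288 kbps = 0.288 Mbps.
wedding highlight reel: 23.288 Mbps × 1200 s = 27945.6 Mb
training video: 3.188 Mbps × 2280 s = 7268.6 Mb
short film: 20.158 Mbps × 720 s = 14513.8 Mb
Total: 49728.0 Mb = 6216.0 MB.
= 6.216 GB.

6.22 GB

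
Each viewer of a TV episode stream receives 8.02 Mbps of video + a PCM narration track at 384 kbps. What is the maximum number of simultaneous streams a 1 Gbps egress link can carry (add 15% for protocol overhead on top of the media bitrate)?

Audio: 384 kbps = 0.384 Mbps.
Per-viewer media rate: 8.404 Mbps.
On the wire with 15% overhead: 9.665 Mbps.
1 Gbps = 1,000 Mbps; 1,000 / 9.665 = 103.47 → 103 viewers.

103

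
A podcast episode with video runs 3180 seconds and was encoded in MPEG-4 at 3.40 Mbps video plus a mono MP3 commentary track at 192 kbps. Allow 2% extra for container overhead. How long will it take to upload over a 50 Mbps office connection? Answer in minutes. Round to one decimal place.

3.9 minutes

Audio: 192 kbps = 0.192 Mbps.
Total bitrate: 3.592 Mbps.
File: 3.592 Mbps × 3180 s = 11422.6 Mb.
With 2% container overhead: ×1.02. → 11651.0 Mb.
At 50 Mbps: 11651.0 / 50 = 233.0 s ≈ 3.88 minutes.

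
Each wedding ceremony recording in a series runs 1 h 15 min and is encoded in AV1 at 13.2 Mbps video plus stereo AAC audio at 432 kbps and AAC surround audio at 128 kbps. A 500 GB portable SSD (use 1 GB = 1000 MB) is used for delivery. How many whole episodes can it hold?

1 h 15 min = 75 min = 4500 s
Audio total: 432 + 128 = 560 kbps = 0.560 Mbps.
Total bitrate: 13.760 Mbps.
Per item: 13.760 Mbps × 4500 s = 61,920 Mb = 7,740 MB.
Capacity: 500 GB = 4,000,000 Mb; 64.60 items → 64 complete.

64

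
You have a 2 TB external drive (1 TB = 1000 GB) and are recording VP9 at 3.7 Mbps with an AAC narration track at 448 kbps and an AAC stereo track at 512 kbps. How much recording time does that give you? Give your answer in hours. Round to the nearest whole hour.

954 hours

Audio total: 448 + 512 = 960 kbps = 0.960 Mbps.
Total bitrate: 3.7 + 0.960 = 4.660 Mbps.
Capacity: 2 TB = 16,000,000 Mb.
Recording time: 16,000,000 / 4.660 = 3,433,476 s ≈ 954 hours.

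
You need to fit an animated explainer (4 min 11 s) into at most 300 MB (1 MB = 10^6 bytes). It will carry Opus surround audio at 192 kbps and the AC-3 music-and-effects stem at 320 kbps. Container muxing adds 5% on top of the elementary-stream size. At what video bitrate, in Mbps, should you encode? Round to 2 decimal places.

8.59 Mbps

Budget: 300 MB = 2400.0 Mb.
Stream payload after overhead: 2400.0 / 1.05 = 2285.7 Mb.
4 min 11 s = 251 s
Total bitrate budget: 2285.7 Mb / 251 s = 9.106 Mbps.
Audio total: 192 + 320 = 512 kbps = 0.512 Mbps.
Video: 9.106 − 0.512 = 8.594 Mbps.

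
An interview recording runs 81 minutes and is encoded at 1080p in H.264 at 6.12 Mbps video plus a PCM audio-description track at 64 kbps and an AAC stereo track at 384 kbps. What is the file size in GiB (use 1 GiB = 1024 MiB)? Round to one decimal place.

81 min = 4860 s
Audio total: 64 + 384 = 448 kbps = 0.448 Mbps.
Total bitrate: 6.12 + 0.448 = 6.568 Mbps.
Stream data: 6.568 Mbps × 4860 s = 31920.5 Mb.
31,920 Mb = 3,990,060,000 bytes ÷ 1,073,741,824 = 3.716 GiB.

3.7 GiB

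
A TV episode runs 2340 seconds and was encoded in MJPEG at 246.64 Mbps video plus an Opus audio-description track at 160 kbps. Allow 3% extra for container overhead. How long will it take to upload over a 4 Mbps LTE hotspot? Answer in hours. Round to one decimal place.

41.3 hours

Audio: 160 kbps = 0.160 Mbps.
Total bitrate: 246.800 Mbps.
File: 246.800 Mbps × 2340 s = 577512.0 Mb.
With 3% container overhead: ×1.03. → 594837.4 Mb.
At 4 Mbps: 594837.4 / 4 = 148709.3 s ≈ 41.3 hours.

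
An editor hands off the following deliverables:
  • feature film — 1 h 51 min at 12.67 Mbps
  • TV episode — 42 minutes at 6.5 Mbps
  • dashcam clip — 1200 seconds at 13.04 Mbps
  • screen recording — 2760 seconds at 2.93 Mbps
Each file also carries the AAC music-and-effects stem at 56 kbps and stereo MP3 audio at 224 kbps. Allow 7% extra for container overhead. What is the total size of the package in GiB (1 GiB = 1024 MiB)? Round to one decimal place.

16.0 GiB

Audio total: 56 + 224 = 280 kbps = 0.280 Mbps.
feature film: 12.950 Mbps × 6660 s × 1.07 = 92284.3 Mb
TV episode: 6.780 Mbps × 2520 s × 1.07 = 18281.6 Mb
dashcam clip: 13.320 Mbps × 1200 s × 1.07 = 17102.9 Mb
screen recording: 3.210 Mbps × 2760 s × 1.07 = 9479.8 Mb
Total: 137148.5 Mb = 17143.6 MB.
= 15.97 GiB.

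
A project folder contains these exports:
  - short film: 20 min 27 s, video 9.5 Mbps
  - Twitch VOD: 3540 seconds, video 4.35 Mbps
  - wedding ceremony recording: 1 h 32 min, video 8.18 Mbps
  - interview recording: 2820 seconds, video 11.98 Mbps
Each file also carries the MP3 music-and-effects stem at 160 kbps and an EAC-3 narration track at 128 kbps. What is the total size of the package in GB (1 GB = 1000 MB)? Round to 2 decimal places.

Audio total: 160 + 128 = 288 kbps = 0.288 Mbps.
short film: 9.788 Mbps × 1227 s = 12009.9 Mb
Twitch VOD: 4.638 Mbps × 3540 s = 16418.5 Mb
wedding ceremony recording: 8.468 Mbps × 5520 s = 46743.4 Mb
interview recording: 12.268 Mbps × 2820 s = 34595.8 Mb
Total: 109767.5 Mb = 13720.9 MB.
= 13.72 GB.

13.72 GB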